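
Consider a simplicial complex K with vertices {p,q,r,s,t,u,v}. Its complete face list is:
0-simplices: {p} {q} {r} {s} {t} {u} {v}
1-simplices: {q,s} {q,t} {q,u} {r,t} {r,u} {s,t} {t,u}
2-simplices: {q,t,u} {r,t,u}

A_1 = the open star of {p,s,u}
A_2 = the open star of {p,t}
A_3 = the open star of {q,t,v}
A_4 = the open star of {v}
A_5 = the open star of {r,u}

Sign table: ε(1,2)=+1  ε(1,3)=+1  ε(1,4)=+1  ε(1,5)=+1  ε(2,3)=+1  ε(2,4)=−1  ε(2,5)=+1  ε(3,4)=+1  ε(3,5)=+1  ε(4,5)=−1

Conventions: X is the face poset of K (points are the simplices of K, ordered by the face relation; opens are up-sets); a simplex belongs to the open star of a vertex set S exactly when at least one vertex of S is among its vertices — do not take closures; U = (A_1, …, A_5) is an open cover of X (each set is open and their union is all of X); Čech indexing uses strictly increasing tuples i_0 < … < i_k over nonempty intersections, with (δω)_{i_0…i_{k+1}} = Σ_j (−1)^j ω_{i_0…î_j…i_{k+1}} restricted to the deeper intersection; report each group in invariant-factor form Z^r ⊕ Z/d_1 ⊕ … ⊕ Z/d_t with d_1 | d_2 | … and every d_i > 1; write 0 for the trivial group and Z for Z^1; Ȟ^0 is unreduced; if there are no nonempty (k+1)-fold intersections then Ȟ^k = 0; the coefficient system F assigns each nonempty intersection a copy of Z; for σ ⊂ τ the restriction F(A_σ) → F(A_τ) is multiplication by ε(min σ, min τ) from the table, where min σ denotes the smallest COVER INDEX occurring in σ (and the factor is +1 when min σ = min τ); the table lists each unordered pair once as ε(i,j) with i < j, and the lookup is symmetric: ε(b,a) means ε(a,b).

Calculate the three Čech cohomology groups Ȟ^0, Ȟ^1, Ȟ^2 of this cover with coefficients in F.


cover nerve:
  A1={{p},{s},{u},{q,s},{q,u},{r,u},{s,t},{t,u},{q,t,u},{r,t,u}} A2={{p},{t},{q,t},{r,t},{s,t},{t,u},{q,t,u},{r,t,u}} A3={{q},{t},{v},{q,s},{q,t},{q,u},{r,t},{s,t},{t,u},{q,t,u},{r,t,u}} A4={{v}} A5={{r},{u},{q,u},{r,t},{r,u},{t,u},{q,t,u},{r,t,u}}
  A12={{p},{s,t},{t,u},{q,t,u},{r,t,u}} A13={{q,s},{q,u},{s,t},{t,u},{q,t,u},{r,t,u}} A15={{u},{q,u},{r,u},{t,u},{q,t,u},{r,t,u}} A23={{t},{q,t},{r,t},{s,t},{t,u},{q,t,u},{r,t,u}} A25={{r,t},{t,u},{q,t,u},{r,t,u}} A34={{v}} A35={{q,u},{r,t},{t,u},{q,t,u},{r,t,u}}
  A123={{s,t},{t,u},{q,t,u},{r,t,u}} A125={{t,u},{q,t,u},{r,t,u}} A135={{q,u},{t,u},{q,t,u},{r,t,u}} A235={{r,t},{t,u},{q,t,u},{r,t,u}}
  A1235={{t,u},{q,t,u},{r,t,u}}
C dims 5,7,4,1; δ0: rk 4, SNF 1^4; δ1: rk 3, SNF 1^3; δ2: rk 1, SNF 1^1
Ȟ^0: (5−4)−0=1 ⇒ Z
Ȟ^1: (7−3)−4=0 ⇒ 0
Ȟ^2: (4−1)−3=0 ⇒ 0

Ȟ^0 ≅ Z; Ȟ^1 ≅ 0; Ȟ^2 ≅ 0


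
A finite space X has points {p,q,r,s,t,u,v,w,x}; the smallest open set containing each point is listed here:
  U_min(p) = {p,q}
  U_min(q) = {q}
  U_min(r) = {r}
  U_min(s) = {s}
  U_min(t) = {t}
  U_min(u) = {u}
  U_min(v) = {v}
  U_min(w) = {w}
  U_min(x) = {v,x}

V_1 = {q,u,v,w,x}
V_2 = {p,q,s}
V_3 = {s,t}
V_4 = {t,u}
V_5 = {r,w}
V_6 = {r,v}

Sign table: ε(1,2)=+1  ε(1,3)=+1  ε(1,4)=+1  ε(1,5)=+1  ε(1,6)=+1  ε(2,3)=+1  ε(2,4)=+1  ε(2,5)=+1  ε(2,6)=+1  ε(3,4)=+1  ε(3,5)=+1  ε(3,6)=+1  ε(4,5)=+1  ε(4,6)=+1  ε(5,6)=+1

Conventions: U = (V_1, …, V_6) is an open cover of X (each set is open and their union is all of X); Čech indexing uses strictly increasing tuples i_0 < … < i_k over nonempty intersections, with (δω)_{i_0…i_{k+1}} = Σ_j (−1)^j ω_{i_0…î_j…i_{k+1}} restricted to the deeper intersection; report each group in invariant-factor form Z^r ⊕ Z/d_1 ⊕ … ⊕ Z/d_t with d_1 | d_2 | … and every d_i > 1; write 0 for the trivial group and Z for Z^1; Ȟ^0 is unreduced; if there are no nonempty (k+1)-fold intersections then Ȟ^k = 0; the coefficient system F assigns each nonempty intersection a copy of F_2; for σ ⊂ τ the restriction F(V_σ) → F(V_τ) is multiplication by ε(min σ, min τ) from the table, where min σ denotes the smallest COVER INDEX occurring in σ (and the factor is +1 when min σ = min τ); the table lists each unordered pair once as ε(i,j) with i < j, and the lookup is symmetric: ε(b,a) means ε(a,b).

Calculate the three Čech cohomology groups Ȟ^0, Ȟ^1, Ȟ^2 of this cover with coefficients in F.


cover nerve:
  V12={q} V14={u} V15={w} V16={v} V23={s} V34={t} V56={r}
C dims 6,7; δ0: rk_F2 5
Ȟ^0: (6−5)−0=1 ⇒ Z/2
Ȟ^1: (7−0)−5=2 ⇒ Z/2 ⊕ Z/2
Ȟ^2: (0−0)−0=0 ⇒ 0

Ȟ^0 = Z/2,  Ȟ^1 = Z/2 ⊕ Z/2,  Ȟ^2 = 0


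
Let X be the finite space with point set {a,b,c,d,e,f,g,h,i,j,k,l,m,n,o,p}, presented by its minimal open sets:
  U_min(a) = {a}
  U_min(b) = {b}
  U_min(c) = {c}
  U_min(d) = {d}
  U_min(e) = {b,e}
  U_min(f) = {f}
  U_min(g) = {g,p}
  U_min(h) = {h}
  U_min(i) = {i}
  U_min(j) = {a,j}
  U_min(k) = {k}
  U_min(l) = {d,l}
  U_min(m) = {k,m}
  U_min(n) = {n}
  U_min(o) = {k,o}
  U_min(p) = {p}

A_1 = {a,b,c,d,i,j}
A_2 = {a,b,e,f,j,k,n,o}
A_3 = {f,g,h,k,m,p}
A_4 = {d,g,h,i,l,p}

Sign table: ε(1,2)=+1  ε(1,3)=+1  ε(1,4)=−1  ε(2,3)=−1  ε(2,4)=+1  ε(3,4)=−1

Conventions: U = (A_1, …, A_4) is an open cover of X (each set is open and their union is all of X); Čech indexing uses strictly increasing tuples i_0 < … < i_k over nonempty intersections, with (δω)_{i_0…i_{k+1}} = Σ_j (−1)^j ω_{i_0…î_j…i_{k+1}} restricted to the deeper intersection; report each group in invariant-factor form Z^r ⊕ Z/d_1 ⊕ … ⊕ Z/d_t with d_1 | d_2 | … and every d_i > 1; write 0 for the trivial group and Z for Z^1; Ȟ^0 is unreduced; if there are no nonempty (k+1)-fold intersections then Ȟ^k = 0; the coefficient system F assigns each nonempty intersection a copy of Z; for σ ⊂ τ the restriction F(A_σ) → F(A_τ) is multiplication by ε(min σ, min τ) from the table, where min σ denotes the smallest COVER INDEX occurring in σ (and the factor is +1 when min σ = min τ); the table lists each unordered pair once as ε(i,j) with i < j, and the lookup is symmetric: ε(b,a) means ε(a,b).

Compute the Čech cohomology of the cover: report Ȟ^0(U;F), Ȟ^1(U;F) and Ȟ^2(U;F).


nonempty intersections:
  A12={a,b,j} A14={d,i} A23={f,k} A34={g,h,p}
C dims 4,4; δ0: rk 4, SNF 1^3·2
Ȟ^0: (4−4)−0=0 ⇒ 0
Ȟ^1: (4−0)−4=0 plus torsion [2] ⇒ Z/2
Ȟ^2: (0−0)−0=0 ⇒ 0

Ȟ^0 ≅ 0, Ȟ^1 ≅ Z/2 and Ȟ^2 ≅ 0


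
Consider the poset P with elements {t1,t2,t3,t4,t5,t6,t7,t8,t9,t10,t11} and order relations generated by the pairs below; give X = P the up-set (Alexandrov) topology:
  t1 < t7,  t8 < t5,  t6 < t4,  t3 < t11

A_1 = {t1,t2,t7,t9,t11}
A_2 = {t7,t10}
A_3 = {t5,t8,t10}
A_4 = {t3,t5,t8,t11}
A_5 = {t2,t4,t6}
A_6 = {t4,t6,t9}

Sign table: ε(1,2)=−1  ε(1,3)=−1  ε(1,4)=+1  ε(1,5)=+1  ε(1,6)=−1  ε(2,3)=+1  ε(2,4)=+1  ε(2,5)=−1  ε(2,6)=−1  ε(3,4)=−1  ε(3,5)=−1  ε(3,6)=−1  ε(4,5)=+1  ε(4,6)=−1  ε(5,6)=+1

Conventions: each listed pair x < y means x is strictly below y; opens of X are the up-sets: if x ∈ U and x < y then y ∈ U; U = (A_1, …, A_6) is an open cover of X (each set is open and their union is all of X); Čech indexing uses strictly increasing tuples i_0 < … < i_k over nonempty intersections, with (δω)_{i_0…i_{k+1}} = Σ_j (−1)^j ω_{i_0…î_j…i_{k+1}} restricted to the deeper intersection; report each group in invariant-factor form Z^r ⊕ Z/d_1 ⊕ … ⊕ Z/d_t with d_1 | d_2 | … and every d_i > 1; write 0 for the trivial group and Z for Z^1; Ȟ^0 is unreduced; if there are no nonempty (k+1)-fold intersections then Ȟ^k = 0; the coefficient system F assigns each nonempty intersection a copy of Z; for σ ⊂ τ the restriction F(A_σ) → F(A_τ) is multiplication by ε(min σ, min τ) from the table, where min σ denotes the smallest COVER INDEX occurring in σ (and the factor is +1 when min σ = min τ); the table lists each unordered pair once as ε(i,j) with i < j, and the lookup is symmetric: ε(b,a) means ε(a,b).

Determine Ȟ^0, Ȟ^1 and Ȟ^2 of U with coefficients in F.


nonempty overlaps:
  A12={t7} A14={t11} A15={t2} A16={t9} A23={t10} A34={t5,t8} A56={t4,t6}
C dims 6,7; δ0: rk 6, SNF 1^5·2
degree 0: 6−6−0 = 0 → Ȟ^0 ≅ 0
degree 1: 7−0−6 = 1 plus torsion [2] → Ȟ^1 ≅ Z ⊕ Z/2
degree 2: 0−0−0 = 0 → Ȟ^2 ≅ 0

Ȟ^0(U;F) ≅ 0, Ȟ^1(U;F) ≅ Z ⊕ Z/2, Ȟ^2(U;F) ≅ 0


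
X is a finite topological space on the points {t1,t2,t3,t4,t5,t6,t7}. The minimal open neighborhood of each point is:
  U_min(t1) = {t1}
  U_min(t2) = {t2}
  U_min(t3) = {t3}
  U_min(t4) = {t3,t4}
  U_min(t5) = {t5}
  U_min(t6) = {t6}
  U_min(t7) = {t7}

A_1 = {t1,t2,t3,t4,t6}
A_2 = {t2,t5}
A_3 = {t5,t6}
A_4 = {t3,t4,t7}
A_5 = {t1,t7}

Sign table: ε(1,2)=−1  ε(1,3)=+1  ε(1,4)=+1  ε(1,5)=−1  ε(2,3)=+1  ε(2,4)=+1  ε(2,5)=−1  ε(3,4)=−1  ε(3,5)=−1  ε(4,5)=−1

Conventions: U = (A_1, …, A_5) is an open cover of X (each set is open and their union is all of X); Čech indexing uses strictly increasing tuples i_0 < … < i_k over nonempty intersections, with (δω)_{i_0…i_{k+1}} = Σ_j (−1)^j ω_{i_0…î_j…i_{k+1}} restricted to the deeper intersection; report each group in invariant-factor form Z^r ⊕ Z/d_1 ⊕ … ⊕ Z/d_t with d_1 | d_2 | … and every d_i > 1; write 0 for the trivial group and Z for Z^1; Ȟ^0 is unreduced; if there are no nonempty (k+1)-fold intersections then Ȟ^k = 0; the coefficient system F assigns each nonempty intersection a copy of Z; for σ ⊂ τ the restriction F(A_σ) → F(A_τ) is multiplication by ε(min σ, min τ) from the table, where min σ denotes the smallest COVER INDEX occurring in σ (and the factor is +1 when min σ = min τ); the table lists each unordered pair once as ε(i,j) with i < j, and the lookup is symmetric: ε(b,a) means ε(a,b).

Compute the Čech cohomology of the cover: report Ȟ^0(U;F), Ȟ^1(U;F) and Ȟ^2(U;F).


nerve simplices:
  A12={t2} A13={t6} A14={t3,t4} A15={t1} A23={t5} A45={t7}
C dims 5,6; δ0: rk 5, SNF 1^4·2
degree 0: 5−5−0 = 0 → Ȟ^0 ≅ 0
degree 1: 6−0−5 = 1 plus torsion [2] → Ȟ^1 ≅ Z ⊕ Z/2
degree 2: 0−0−0 = 0 → Ȟ^2 ≅ 0

Ȟ^0 ≅ 0, Ȟ^1 ≅ Z ⊕ Z/2 and Ȟ^2 ≅ 0


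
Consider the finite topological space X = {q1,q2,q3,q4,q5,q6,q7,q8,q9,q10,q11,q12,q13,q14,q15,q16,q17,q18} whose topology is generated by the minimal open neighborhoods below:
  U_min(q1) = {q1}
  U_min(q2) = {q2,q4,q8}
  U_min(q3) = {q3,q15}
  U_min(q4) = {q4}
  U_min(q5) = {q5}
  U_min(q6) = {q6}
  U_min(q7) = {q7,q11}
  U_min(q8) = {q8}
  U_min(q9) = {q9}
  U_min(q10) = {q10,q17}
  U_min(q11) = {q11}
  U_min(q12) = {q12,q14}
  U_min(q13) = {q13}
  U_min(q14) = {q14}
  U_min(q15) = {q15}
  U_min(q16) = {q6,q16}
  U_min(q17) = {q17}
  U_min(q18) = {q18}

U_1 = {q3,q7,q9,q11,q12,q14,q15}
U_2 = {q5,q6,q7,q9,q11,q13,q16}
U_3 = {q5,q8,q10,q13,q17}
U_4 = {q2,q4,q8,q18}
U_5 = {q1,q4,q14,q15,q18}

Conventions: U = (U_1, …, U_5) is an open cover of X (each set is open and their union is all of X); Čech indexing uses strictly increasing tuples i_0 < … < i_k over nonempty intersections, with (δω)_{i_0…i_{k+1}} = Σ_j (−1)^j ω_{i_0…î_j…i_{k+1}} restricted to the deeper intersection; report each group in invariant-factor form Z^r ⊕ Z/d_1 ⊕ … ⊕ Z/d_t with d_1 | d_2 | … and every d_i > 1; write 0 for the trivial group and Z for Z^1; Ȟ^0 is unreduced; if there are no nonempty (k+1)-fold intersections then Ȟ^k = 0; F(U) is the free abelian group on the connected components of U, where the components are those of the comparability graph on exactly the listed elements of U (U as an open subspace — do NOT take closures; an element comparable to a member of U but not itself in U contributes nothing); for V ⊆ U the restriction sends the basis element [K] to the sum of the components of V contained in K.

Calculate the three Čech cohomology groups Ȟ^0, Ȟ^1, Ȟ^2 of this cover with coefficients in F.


Ȟ^0(U;F) ≅ Z^11, Ȟ^1(U;F) ≅ 0, Ȟ^2(U;F) ≅ 0

nonempty intersections:
  U12={q7,q9,q11} U15={q14,q15} U23={q5,q13} U34={q8} U45={q4,q18}
components per intersection:
  U1: {q3,q15} {q7,q11} {q9} {q12,q14}
  U2: {q5} {q6,q16} {q7,q11} {q9} {q13}
  U3: {q5} {q8} {q10,q17} {q13}
  U4: {q2,q4,q8} {q18}
  U5: {q1} {q4} {q14} {q15} {q18}
  U12: {q7,q11} {q9}
  U15: {q14} {q15}
  U23: {q5} {q13}
  U34: {q8}
  U45: {q4} {q18}
C dims 20,9; δ0: rk 9, SNF 1^9
Ȟ^0: (20−9)−0=11 ⇒ Z^11
Ȟ^1: (9−0)−9=0 ⇒ 0
Ȟ^2: (0−0)−0=0 ⇒ 0


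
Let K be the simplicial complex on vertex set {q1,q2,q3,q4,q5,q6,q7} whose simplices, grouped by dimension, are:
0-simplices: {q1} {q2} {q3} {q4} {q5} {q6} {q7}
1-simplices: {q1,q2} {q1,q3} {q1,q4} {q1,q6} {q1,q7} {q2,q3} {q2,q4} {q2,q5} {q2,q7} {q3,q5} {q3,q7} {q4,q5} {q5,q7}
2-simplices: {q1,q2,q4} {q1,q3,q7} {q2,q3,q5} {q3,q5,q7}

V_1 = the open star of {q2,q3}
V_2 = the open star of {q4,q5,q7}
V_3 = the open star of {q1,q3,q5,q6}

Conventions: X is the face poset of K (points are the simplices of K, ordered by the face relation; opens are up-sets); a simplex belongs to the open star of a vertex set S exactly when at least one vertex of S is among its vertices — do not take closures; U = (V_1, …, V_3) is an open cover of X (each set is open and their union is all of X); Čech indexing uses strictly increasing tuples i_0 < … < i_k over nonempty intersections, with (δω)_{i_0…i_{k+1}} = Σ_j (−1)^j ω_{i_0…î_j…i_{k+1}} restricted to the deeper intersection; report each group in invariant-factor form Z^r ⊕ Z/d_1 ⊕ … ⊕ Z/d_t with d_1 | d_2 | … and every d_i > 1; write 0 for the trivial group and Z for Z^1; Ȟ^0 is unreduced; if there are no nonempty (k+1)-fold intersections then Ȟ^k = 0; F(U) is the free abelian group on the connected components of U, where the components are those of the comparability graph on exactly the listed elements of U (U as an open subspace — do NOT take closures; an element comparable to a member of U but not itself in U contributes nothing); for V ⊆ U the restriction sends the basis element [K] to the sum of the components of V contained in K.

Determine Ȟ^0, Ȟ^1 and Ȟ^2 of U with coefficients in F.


Ȟ^0 = Z, Ȟ^1 = Z^3 and Ȟ^2 = 0

nonempty overlaps:
  V1={{q2},{q3},{q1,q2},{q1,q3},{q2,q3},{q2,q4},{q2,q5},{q2,q7},{q3,q5},{q3,q7},{q1,q2,q4},{q1,q3,q7},{q2,q3,q5},{q3,q5,q7}} V2={{q4},{q5},{q7},{q1,q4},{q1,q7},{q2,q4},{q2,q5},{q2,q7},{q3,q5},{q3,q7},{q4,q5},{q5,q7},{q1,q2,q4},{q1,q3,q7},{q2,q3,q5},{q3,q5,q7}} V3={{q1},{q3},{q5},{q6},{q1,q2},{q1,q3},{q1,q4},{q1,q6},{q1,q7},{q2,q3},{q2,q5},{q3,q5},{q3,q7},{q4,q5},{q5,q7},{q1,q2,q4},{q1,q3,q7},{q2,q3,q5},{q3,q5,q7}}
  V12={{q2,q4},{q2,q5},{q2,q7},{q3,q5},{q3,q7},{q1,q2,q4},{q1,q3,q7},{q2,q3,q5},{q3,q5,q7}} V13={{q3},{q1,q2},{q1,q3},{q2,q3},{q2,q5},{q3,q5},{q3,q7},{q1,q2,q4},{q1,q3,q7},{q2,q3,q5},{q3,q5,q7}} V23={{q5},{q1,q4},{q1,q7},{q2,q5},{q3,q5},{q3,q7},{q4,q5},{q5,q7},{q1,q2,q4},{q1,q3,q7},{q2,q3,q5},{q3,q5,q7}}
  V123={{q2,q5},{q3,q5},{q3,q7},{q1,q2,q4},{q1,q3,q7},{q2,q3,q5},{q3,q5,q7}}
components per intersection:
  V1: {{q2},{q3},{q1,q2},{q1,q3},{q2,q3},{q2,q4},{q2,q5},{q2,q7},{q3,q5},{q3,q7},{q1,q2,q4},{q1,q3,q7},{q2,q3,q5},{q3,q5,q7}}
  V2: {{q4},{q5},{q7},{q1,q4},{q1,q7},{q2,q4},{q2,q5},{q2,q7},{q3,q5},{q3,q7},{q4,q5},{q5,q7},{q1,q2,q4},{q1,q3,q7},{q2,q3,q5},{q3,q5,q7}}
  V3: {{q1},{q3},{q5},{q6},{q1,q2},{q1,q3},{q1,q4},{q1,q6},{q1,q7},{q2,q3},{q2,q5},{q3,q5},{q3,q7},{q4,q5},{q5,q7},{q1,q2,q4},{q1,q3,q7},{q2,q3,q5},{q3,q5,q7}}
  V12: {{q2,q4},{q1,q2,q4}} {{q2,q5},{q3,q5},{q3,q7},{q1,q3,q7},{q2,q3,q5},{q3,q5,q7}} {{q2,q7}}
  V13: {{q3},{q1,q3},{q2,q3},{q2,q5},{q3,q5},{q3,q7},{q1,q3,q7},{q2,q3,q5},{q3,q5,q7}} {{q1,q2},{q1,q2,q4}}
  V23: {{q5},{q1,q7},{q2,q5},{q3,q5},{q3,q7},{q4,q5},{q5,q7},{q1,q3,q7},{q2,q3,q5},{q3,q5,q7}} {{q1,q4},{q1,q2,q4}}
  V123: {{q2,q5},{q3,q5},{q3,q7},{q1,q3,q7},{q2,q3,q5},{q3,q5,q7}} {{q1,q2,q4}}
C dims 3,7,2; δ0: rk 2, SNF 1^2; δ1: rk 2, SNF 1^2
degree 0: 3−2−0 = 1 → Ȟ^0 ≅ Z
degree 1: 7−2−2 = 3 → Ȟ^1 ≅ Z^3
degree 2: 2−0−2 = 0 → Ȟ^2 ≅ 0


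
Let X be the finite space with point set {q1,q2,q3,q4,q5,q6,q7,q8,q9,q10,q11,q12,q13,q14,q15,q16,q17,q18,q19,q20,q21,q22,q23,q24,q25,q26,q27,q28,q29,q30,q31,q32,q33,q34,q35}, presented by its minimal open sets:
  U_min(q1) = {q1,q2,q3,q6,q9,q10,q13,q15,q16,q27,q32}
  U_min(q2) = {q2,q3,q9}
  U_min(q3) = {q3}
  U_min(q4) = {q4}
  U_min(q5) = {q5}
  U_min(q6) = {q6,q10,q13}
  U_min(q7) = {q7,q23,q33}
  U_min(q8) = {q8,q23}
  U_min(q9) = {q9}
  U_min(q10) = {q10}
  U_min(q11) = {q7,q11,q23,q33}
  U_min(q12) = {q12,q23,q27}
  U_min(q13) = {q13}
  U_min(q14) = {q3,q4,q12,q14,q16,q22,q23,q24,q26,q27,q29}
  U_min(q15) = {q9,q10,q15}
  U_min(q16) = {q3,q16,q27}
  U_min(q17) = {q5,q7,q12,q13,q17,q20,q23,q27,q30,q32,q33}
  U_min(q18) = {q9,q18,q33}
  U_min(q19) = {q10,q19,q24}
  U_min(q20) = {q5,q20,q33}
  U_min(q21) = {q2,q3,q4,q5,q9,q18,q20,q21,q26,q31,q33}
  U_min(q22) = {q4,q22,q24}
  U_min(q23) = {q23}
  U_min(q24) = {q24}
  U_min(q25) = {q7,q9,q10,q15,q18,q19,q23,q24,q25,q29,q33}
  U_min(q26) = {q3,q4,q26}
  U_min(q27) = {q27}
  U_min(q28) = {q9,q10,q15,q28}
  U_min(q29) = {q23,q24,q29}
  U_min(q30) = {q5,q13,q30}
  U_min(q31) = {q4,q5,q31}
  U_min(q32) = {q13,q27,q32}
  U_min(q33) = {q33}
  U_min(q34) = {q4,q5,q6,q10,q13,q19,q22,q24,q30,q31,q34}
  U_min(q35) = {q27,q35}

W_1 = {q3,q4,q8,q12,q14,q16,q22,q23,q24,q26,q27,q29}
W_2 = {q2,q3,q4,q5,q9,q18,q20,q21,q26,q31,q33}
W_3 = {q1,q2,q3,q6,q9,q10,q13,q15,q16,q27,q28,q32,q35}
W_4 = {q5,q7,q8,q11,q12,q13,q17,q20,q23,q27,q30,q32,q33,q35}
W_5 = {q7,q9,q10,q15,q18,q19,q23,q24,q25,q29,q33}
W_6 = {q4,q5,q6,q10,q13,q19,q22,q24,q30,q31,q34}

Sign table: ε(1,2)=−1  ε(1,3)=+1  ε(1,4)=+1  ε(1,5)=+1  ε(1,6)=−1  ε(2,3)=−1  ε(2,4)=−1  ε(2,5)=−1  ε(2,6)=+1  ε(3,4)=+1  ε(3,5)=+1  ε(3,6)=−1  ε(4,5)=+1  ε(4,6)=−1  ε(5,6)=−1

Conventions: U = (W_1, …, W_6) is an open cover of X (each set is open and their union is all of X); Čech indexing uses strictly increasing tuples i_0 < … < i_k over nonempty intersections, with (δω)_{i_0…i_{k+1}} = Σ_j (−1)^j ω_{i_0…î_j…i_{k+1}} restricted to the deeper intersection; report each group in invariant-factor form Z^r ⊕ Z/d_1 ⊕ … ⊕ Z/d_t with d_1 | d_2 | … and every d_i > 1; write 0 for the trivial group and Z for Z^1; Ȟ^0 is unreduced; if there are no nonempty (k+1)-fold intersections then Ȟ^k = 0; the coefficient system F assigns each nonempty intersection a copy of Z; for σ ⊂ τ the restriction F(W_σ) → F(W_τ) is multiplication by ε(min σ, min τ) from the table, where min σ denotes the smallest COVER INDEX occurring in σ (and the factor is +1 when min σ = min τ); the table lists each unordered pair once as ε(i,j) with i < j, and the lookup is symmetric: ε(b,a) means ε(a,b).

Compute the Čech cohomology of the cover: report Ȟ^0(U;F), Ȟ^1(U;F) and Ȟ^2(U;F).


nonempty intersections:
  W12={q3,q4,q26} W13={q3,q16,q27} W14={q8,q12,q23,q27} W15={q23,q24,q29} W16={q4,q22,q24} W23={q2,q3,q9} W24={q5,q20,q33} W25={q9,q18,q33} W26={q4,q5,q31} W34={q13,q27,q32,q35} W35={q9,q10,q15} W36={q6,q10,q13} W45={q7,q23,q33} W46={q5,q13,q30} W56={q10,q19,q24}
  W123={q3} W126={q4} W134={q27} W145={q23} W156={q24} W235={q9} W245={q33} W246={q5} W346={q13} W356={q10}
C dims 6,15,10; δ0: rk 5, SNF 1^5; δ1: rk 10, SNF 1^9·2
Ȟ^0: (6−5)−0=1 ⇒ Z
Ȟ^1: (15−10)−5=0 ⇒ 0
Ȟ^2: (10−0)−10=0 plus torsion [2] ⇒ Z/2

Ȟ^0(U;F) ≅ Z, Ȟ^1(U;F) ≅ 0 and Ȟ^2(U;F) ≅ Z/2


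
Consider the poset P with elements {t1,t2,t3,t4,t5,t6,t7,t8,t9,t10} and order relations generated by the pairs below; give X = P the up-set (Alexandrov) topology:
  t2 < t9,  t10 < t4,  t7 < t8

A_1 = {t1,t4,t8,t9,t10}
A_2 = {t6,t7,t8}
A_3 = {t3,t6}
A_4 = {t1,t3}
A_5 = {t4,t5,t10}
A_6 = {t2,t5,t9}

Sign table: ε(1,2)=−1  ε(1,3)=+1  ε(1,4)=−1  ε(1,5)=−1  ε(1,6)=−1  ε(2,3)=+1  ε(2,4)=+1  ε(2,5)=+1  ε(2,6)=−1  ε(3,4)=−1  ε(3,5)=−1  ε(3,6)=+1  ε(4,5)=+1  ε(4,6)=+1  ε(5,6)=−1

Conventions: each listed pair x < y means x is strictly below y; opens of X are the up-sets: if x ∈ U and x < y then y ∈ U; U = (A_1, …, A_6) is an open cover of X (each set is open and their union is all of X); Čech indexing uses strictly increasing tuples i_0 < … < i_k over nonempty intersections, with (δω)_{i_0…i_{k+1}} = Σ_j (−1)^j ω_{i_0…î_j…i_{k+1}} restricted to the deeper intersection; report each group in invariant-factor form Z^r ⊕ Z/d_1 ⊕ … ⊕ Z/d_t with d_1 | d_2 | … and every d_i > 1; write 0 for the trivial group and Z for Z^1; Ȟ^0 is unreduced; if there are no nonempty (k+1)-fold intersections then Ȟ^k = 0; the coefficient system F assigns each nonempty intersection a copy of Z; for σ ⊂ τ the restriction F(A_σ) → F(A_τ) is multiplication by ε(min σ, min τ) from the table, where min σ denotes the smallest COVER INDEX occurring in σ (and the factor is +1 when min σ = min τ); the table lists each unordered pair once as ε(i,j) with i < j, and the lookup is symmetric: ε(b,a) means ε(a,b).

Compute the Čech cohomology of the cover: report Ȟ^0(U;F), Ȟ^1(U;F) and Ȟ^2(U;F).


intersection data:
  A12={t8} A14={t1} A15={t4,t10} A16={t9} A23={t6} A34={t3} A56={t5}
C dims 6,7; δ0: rk 6, SNF 1^5·2
Ȟ^0 = (6 − 6) − 0 = 0, so Ȟ^0 ≅ 0
Ȟ^1 = (7 − 0) − 6 = 1 plus torsion [2], so Ȟ^1 ≅ Z ⊕ Z/2
Ȟ^2 = (0 − 0) − 0 = 0, so Ȟ^2 ≅ 0

Ȟ^0 ≅ 0, Ȟ^1 ≅ Z ⊕ Z/2, Ȟ^2 ≅ 0


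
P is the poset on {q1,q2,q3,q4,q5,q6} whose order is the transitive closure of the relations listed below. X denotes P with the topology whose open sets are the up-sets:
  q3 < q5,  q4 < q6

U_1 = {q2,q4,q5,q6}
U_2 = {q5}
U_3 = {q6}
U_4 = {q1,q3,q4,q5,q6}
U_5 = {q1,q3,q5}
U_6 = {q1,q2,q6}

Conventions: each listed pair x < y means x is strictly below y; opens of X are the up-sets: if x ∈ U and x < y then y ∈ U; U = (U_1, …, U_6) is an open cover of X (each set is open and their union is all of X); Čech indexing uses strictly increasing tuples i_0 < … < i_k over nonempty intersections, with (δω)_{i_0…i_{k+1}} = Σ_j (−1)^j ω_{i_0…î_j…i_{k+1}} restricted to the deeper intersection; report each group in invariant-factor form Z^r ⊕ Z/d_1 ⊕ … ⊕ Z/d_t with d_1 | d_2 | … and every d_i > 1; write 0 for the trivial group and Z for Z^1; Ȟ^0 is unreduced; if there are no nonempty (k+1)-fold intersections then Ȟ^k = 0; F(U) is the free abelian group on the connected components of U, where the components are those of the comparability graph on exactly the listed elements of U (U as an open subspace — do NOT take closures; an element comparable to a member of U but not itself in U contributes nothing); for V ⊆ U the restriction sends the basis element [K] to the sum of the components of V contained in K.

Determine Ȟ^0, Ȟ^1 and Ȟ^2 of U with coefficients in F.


intersection data:
  U12={q5} U13={q6} U14={q4,q5,q6} U15={q5} U16={q2,q6} U24={q5} U25={q5} U34={q6} U36={q6} U45={q1,q3,q5} U46={q1,q6} U56={q1}
  U124={q5} U125={q5} U134={q6} U136={q6} U145={q5} U146={q6} U245={q5} U346={q6} U456={q1}
  U1245={q5} U1346={q6}
components per intersection:
  U1: {q2} {q4,q6} {q5}
  U2: {q5}
  U3: {q6}
  U4: {q1} {q3,q5} {q4,q6}
  U5: {q1} {q3,q5}
  U6: {q1} {q2} {q6}
  U12: {q5}
  U13: {q6}
  U14: {q4,q6} {q5}
  U15: {q5}
  U16: {q2} {q6}
  U24: {q5}
  U25: {q5}
  U34: {q6}
  U36: {q6}
  U45: {q1} {q3,q5}
  U46: {q1} {q6}
  U56: {q1}
  U124: {q5}
  U125: {q5}
  U134: {q6}
  U136: {q6}
  U145: {q5}
  U146: {q6}
  U245: {q5}
  U346: {q6}
  U456: {q1}
  U1245: {q5}
  U1346: {q6}
C dims 13,16,9,2; δ0: rk 9, SNF 1^9; δ1: rk 7, SNF 1^7; δ2: rk 2, SNF 1^2
Ȟ^0 = (13 − 9) − 0 = 4, so Ȟ^0 ≅ Z^4
Ȟ^1 = (16 − 7) − 9 = 0, so Ȟ^1 ≅ 0
Ȟ^2 = (9 − 2) − 7 = 0, so Ȟ^2 ≅ 0

Ȟ^0 ≅ Z^4, Ȟ^1 ≅ 0 and Ȟ^2 ≅ 0


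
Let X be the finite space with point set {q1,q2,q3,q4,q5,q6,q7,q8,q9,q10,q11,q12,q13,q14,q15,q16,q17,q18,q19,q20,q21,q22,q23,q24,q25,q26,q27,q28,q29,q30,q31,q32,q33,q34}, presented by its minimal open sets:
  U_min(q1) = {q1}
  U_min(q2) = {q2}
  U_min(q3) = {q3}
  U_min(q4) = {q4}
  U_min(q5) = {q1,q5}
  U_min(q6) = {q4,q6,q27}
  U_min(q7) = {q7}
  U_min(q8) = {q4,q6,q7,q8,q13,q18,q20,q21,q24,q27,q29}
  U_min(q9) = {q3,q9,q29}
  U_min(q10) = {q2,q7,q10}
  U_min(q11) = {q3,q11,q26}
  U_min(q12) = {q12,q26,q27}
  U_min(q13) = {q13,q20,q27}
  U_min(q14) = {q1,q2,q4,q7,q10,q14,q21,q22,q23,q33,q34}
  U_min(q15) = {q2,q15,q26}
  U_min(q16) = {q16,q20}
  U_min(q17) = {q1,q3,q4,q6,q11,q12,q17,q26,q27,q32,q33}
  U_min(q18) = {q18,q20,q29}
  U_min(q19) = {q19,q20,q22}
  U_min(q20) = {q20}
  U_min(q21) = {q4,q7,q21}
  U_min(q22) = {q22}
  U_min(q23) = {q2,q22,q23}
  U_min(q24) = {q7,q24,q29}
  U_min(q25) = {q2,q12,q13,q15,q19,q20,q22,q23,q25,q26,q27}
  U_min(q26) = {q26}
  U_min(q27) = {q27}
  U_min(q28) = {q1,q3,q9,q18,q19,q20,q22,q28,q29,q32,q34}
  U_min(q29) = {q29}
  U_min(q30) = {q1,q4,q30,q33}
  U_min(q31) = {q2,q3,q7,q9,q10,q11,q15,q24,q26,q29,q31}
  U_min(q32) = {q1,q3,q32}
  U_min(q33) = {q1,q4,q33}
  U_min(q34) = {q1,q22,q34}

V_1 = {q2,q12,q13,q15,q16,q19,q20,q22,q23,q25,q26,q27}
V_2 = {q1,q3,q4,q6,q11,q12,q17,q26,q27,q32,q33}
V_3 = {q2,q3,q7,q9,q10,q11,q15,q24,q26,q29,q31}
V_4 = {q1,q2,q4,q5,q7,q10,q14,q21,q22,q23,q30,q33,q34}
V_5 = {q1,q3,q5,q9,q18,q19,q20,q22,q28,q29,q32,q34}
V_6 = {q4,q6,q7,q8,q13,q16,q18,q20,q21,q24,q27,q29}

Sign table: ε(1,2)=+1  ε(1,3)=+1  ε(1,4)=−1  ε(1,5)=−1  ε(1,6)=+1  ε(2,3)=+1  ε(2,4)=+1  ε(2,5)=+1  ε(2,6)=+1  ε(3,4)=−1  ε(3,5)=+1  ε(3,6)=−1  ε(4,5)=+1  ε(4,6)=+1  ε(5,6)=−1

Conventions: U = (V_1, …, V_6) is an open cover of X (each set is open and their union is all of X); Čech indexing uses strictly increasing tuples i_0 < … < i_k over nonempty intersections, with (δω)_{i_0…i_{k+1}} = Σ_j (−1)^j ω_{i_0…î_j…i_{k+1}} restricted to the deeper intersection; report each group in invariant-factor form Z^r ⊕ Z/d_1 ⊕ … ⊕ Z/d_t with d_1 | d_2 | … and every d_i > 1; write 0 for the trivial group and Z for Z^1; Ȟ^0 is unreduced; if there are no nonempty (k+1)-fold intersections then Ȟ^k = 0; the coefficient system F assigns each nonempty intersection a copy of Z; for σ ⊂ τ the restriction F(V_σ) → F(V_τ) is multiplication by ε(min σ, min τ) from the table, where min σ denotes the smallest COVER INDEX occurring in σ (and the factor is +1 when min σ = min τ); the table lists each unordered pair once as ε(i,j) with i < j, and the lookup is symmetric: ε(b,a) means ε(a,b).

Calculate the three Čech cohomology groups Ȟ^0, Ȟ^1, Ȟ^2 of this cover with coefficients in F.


Ȟ^0 ≅ 0; Ȟ^1 ≅ Z/2; Ȟ^2 ≅ Z

intersection data:
  V12={q12,q26,q27} V13={q2,q15,q26} V14={q2,q22,q23} V15={q19,q20,q22} V16={q13,q16,q20,q27} V23={q3,q11,q26} V24={q1,q4,q33} V25={q1,q3,q32} V26={q4,q6,q27} V34={q2,q7,q10} V35={q3,q9,q29} V36={q7,q24,q29} V45={q1,q5,q22,q34} V46={q4,q7,q21} V56={q18,q20,q29}
  V123={q26} V126={q27} V134={q2} V145={q22} V156={q20} V235={q3} V245={q1} V246={q4} V346={q7} V356={q29}
C dims 6,15,10; δ0: rk 6, SNF 1^5·2; δ1: rk 9, SNF 1^9
Ȟ^0 = (6 − 6) − 0 = 0, so Ȟ^0 ≅ 0
Ȟ^1 = (15 − 9) − 6 = 0 plus torsion [2], so Ȟ^1 ≅ Z/2
Ȟ^2 = (10 − 0) − 9 = 1, so Ȟ^2 ≅ Z


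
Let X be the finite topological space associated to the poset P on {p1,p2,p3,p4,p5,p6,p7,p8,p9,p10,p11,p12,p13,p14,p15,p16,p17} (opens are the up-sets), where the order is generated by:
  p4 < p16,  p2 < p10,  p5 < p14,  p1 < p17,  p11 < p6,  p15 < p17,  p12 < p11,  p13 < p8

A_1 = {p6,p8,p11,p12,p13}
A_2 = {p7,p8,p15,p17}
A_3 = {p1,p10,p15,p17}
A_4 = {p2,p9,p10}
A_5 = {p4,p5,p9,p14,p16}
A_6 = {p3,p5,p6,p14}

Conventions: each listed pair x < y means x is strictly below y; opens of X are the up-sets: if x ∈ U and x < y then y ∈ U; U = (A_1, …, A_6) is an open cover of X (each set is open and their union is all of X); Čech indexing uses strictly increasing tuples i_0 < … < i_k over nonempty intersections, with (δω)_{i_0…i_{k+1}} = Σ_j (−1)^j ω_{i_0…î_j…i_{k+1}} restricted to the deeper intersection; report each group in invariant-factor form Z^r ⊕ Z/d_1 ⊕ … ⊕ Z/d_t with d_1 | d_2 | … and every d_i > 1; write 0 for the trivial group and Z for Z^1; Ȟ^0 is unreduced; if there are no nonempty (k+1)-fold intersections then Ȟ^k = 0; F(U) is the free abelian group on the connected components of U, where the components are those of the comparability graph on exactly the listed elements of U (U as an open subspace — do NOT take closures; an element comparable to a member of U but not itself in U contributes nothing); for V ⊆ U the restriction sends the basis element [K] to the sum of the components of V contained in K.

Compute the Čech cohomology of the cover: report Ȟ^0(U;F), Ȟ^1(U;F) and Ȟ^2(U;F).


Ȟ^0 = Z^9,  Ȟ^1 = 0,  Ȟ^2 = 0

nonempty overlaps:
  A12={p8} A16={p6} A23={p15,p17} A34={p10} A45={p9} A56={p5,p14}
components per intersection:
  A1: {p6,p11,p12} {p8,p13}
  A2: {p7} {p8} {p15,p17}
  A3: {p1,p15,p17} {p10}
  A4: {p2,p10} {p9}
  A5: {p4,p16} {p5,p14} {p9}
  A6: {p3} {p5,p14} {p6}
  A12: {p8}
  A16: {p6}
  A23: {p15,p17}
  A34: {p10}
  A45: {p9}
  A56: {p5,p14}
C dims 15,6; δ0: rk 6, SNF 1^6
degree 0: 15−6−0 = 9 → Ȟ^0 ≅ Z^9
degree 1: 6−0−6 = 0 → Ȟ^1 ≅ 0
degree 2: 0−0−0 = 0 → Ȟ^2 ≅ 0


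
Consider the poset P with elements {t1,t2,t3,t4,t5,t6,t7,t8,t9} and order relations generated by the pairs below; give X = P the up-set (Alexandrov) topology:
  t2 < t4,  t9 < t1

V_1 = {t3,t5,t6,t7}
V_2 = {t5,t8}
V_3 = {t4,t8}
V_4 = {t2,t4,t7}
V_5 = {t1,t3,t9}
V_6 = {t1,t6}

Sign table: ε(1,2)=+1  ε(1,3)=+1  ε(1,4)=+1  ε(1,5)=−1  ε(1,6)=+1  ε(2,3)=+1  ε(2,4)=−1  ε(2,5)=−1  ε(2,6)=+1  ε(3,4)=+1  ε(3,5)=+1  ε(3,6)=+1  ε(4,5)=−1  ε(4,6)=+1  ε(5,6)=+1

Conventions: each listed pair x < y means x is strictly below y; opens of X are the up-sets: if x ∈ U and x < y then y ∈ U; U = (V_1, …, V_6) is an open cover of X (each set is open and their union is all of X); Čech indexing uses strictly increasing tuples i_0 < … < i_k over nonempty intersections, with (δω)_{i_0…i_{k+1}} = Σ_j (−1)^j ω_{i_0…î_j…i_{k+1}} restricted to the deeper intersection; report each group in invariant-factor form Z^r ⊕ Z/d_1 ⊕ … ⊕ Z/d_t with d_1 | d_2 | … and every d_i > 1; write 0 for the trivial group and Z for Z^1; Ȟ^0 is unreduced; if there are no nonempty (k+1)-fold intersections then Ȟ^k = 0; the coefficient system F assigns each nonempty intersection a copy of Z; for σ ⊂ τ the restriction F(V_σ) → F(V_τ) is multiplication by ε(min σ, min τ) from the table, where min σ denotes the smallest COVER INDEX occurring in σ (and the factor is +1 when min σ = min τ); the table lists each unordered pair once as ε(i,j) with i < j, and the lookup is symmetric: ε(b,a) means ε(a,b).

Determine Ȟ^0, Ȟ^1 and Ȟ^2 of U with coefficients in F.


Ȟ^0(U;F) ≅ 0, Ȟ^1(U;F) ≅ Z ⊕ Z/2, Ȟ^2(U;F) ≅ 0

nerve simplices:
  V12={t5} V14={t7} V15={t3} V16={t6} V23={t8} V34={t4} V56={t1}
C dims 6,7; δ0: rk 6, SNF 1^5·2
degree 0: 6−6−0 = 0 → Ȟ^0 ≅ 0
degree 1: 7−0−6 = 1 plus torsion [2] → Ȟ^1 ≅ Z ⊕ Z/2
degree 2: 0−0−0 = 0 → Ȟ^2 ≅ 0


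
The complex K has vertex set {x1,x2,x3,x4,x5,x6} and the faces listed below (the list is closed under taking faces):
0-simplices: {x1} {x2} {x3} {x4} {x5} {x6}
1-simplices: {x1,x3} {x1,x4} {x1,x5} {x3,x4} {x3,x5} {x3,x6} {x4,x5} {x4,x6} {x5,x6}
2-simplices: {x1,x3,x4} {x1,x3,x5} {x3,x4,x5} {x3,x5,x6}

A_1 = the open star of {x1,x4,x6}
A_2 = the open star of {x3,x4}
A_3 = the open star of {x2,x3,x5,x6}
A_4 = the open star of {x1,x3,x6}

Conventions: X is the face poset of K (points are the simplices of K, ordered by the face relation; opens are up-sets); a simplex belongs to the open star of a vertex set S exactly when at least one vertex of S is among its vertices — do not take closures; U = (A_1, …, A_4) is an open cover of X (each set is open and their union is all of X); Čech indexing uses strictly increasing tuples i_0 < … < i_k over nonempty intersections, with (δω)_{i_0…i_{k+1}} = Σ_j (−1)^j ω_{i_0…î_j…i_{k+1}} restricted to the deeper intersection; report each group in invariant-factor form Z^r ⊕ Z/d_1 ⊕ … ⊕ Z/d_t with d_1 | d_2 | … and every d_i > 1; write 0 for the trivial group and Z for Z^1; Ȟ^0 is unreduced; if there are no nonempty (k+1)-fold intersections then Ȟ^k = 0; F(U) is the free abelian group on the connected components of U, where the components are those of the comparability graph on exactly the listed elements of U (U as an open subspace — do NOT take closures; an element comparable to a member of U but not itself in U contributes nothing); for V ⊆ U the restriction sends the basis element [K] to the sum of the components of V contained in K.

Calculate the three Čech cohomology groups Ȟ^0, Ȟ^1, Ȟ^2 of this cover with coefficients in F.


cover nerve:
  A1={{x1},{x4},{x6},{x1,x3},{x1,x4},{x1,x5},{x3,x4},{x3,x6},{x4,x5},{x4,x6},{x5,x6},{x1,x3,x4},{x1,x3,x5},{x3,x4,x5},{x3,x5,x6}} A2={{x3},{x4},{x1,x3},{x1,x4},{x3,x4},{x3,x5},{x3,x6},{x4,x5},{x4,x6},{x1,x3,x4},{x1,x3,x5},{x3,x4,x5},{x3,x5,x6}} A3={{x2},{x3},{x5},{x6},{x1,x3},{x1,x5},{x3,x4},{x3,x5},{x3,x6},{x4,x5},{x4,x6},{x5,x6},{x1,x3,x4},{x1,x3,x5},{x3,x4,x5},{x3,x5,x6}} A4={{x1},{x3},{x6},{x1,x3},{x1,x4},{x1,x5},{x3,x4},{x3,x5},{x3,x6},{x4,x6},{x5,x6},{x1,x3,x4},{x1,x3,x5},{x3,x4,x5},{x3,x5,x6}}
  A12={{x4},{x1,x3},{x1,x4},{x3,x4},{x3,x6},{x4,x5},{x4,x6},{x1,x3,x4},{x1,x3,x5},{x3,x4,x5},{x3,x5,x6}} A13={{x6},{x1,x3},{x1,x5},{x3,x4},{x3,x6},{x4,x5},{x4,x6},{x5,x6},{x1,x3,x4},{x1,x3,x5},{x3,x4,x5},{x3,x5,x6}} A14={{x1},{x6},{x1,x3},{x1,x4},{x1,x5},{x3,x4},{x3,x6},{x4,x6},{x5,x6},{x1,x3,x4},{x1,x3,x5},{x3,x4,x5},{x3,x5,x6}} A23={{x3},{x1,x3},{x3,x4},{x3,x5},{x3,x6},{x4,x5},{x4,x6},{x1,x3,x4},{x1,x3,x5},{x3,x4,x5},{x3,x5,x6}} A24={{x3},{x1,x3},{x1,x4},{x3,x4},{x3,x5},{x3,x6},{x4,x6},{x1,x3,x4},{x1,x3,x5},{x3,x4,x5},{x3,x5,x6}} A34={{x3},{x6},{x1,x3},{x1,x5},{x3,x4},{x3,x5},{x3,x6},{x4,x6},{x5,x6},{x1,x3,x4},{x1,x3,x5},{x3,x4,x5},{x3,x5,x6}}
  A123={{x1,x3},{x3,x4},{x3,x6},{x4,x5},{x4,x6},{x1,x3,x4},{x1,x3,x5},{x3,x4,x5},{x3,x5,x6}} A124={{x1,x3},{x1,x4},{x3,x4},{x3,x6},{x4,x6},{x1,x3,x4},{x1,x3,x5},{x3,x4,x5},{x3,x5,x6}} A134={{x6},{x1,x3},{x1,x5},{x3,x4},{x3,x6},{x4,x6},{x5,x6},{x1,x3,x4},{x1,x3,x5},{x3,x4,x5},{x3,x5,x6}} A234={{x3},{x1,x3},{x3,x4},{x3,x5},{x3,x6},{x4,x6},{x1,x3,x4},{x1,x3,x5},{x3,x4,x5},{x3,x5,x6}}
  A1234={{x1,x3},{x3,x4},{x3,x6},{x4,x6},{x1,x3,x4},{x1,x3,x5},{x3,x4,x5},{x3,x5,x6}}
components per intersection:
  A1: {{x1},{x4},{x6},{x1,x3},{x1,x4},{x1,x5},{x3,x4},{x3,x6},{x4,x5},{x4,x6},{x5,x6},{x1,x3,x4},{x1,x3,x5},{x3,x4,x5},{x3,x5,x6}}
  A2: {{x3},{x4},{x1,x3},{x1,x4},{x3,x4},{x3,x5},{x3,x6},{x4,x5},{x4,x6},{x1,x3,x4},{x1,x3,x5},{x3,x4,x5},{x3,x5,x6}}
  A3: {{x2}} {{x3},{x5},{x6},{x1,x3},{x1,x5},{x3,x4},{x3,x5},{x3,x6},{x4,x5},{x4,x6},{x5,x6},{x1,x3,x4},{x1,x3,x5},{x3,x4,x5},{x3,x5,x6}}
  A4: {{x1},{x3},{x6},{x1,x3},{x1,x4},{x1,x5},{x3,x4},{x3,x5},{x3,x6},{x4,x6},{x5,x6},{x1,x3,x4},{x1,x3,x5},{x3,x4,x5},{x3,x5,x6}}
  A12: {{x4},{x1,x3},{x1,x4},{x3,x4},{x4,x5},{x4,x6},{x1,x3,x4},{x1,x3,x5},{x3,x4,x5}} {{x3,x6},{x3,x5,x6}}
  A13: {{x6},{x3,x6},{x4,x6},{x5,x6},{x3,x5,x6}} {{x1,x3},{x1,x5},{x3,x4},{x4,x5},{x1,x3,x4},{x1,x3,x5},{x3,x4,x5}}
  A14: {{x1},{x1,x3},{x1,x4},{x1,x5},{x3,x4},{x1,x3,x4},{x1,x3,x5},{x3,x4,x5}} {{x6},{x3,x6},{x4,x6},{x5,x6},{x3,x5,x6}}
  A23: {{x3},{x1,x3},{x3,x4},{x3,x5},{x3,x6},{x4,x5},{x1,x3,x4},{x1,x3,x5},{x3,x4,x5},{x3,x5,x6}} {{x4,x6}}
  A24: {{x3},{x1,x3},{x1,x4},{x3,x4},{x3,x5},{x3,x6},{x1,x3,x4},{x1,x3,x5},{x3,x4,x5},{x3,x5,x6}} {{x4,x6}}
  A34: {{x3},{x6},{x1,x3},{x1,x5},{x3,x4},{x3,x5},{x3,x6},{x4,x6},{x5,x6},{x1,x3,x4},{x1,x3,x5},{x3,x4,x5},{x3,x5,x6}}
  A123: {{x1,x3},{x3,x4},{x4,x5},{x1,x3,x4},{x1,x3,x5},{x3,x4,x5}} {{x3,x6},{x3,x5,x6}} {{x4,x6}}
  A124: {{x1,x3},{x1,x4},{x3,x4},{x1,x3,x4},{x1,x3,x5},{x3,x4,x5}} {{x3,x6},{x3,x5,x6}} {{x4,x6}}
  A134: {{x6},{x3,x6},{x4,x6},{x5,x6},{x3,x5,x6}} {{x1,x3},{x1,x5},{x3,x4},{x1,x3,x4},{x1,x3,x5},{x3,x4,x5}}
  A234: {{x3},{x1,x3},{x3,x4},{x3,x5},{x3,x6},{x1,x3,x4},{x1,x3,x5},{x3,x4,x5},{x3,x5,x6}} {{x4,x6}}
  A1234: {{x1,x3},{x3,x4},{x1,x3,x4},{x1,x3,x5},{x3,x4,x5}} {{x3,x6},{x3,x5,x6}} {{x4,x6}}
C dims 5,11,10,3; δ0: rk 3, SNF 1^3; δ1: rk 7, SNF 1^7; δ2: rk 3, SNF 1^3
Ȟ^0: (5−3)−0=2 ⇒ Z^2
Ȟ^1: (11−7)−3=1 ⇒ Z
Ȟ^2: (10−3)−7=0 ⇒ 0

Ȟ^0 = Z^2; Ȟ^1 = Z; Ȟ^2 = 0


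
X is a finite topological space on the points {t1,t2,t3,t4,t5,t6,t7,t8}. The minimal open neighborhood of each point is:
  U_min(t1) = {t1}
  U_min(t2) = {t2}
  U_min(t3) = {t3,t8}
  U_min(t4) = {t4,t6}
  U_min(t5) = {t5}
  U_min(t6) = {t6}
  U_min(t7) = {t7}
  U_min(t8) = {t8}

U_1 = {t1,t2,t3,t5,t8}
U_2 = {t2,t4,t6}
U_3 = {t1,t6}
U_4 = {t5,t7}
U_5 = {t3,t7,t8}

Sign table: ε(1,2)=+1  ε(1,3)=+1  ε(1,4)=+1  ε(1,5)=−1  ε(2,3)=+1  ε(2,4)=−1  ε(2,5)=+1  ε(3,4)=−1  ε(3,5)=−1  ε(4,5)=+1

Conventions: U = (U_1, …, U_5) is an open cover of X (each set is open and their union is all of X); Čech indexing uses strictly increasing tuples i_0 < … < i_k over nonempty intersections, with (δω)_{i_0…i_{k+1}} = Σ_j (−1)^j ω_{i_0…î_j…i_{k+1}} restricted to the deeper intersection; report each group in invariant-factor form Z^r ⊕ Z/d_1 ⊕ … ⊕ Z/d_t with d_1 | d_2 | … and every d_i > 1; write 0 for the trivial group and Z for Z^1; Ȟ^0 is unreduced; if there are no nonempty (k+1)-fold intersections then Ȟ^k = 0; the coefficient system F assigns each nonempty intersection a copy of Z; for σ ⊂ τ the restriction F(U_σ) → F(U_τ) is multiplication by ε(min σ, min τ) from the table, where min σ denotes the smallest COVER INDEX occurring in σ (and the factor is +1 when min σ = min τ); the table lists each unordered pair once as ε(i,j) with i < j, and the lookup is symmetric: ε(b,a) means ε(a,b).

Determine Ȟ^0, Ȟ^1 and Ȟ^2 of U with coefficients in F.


intersection data:
  U12={t2} U13={t1} U14={t5} U15={t3,t8} U23={t6} U45={t7}
C dims 5,6; δ0: rk 5, SNF 1^4·2
Ȟ^0 = (5 − 5) − 0 = 0, so Ȟ^0 ≅ 0
Ȟ^1 = (6 − 0) − 5 = 1 plus torsion [2], so Ȟ^1 ≅ Z ⊕ Z/2
Ȟ^2 = (0 − 0) − 0 = 0, so Ȟ^2 ≅ 0

Ȟ^0 ≅ 0, Ȟ^1 ≅ Z ⊕ Z/2, Ȟ^2 ≅ 0


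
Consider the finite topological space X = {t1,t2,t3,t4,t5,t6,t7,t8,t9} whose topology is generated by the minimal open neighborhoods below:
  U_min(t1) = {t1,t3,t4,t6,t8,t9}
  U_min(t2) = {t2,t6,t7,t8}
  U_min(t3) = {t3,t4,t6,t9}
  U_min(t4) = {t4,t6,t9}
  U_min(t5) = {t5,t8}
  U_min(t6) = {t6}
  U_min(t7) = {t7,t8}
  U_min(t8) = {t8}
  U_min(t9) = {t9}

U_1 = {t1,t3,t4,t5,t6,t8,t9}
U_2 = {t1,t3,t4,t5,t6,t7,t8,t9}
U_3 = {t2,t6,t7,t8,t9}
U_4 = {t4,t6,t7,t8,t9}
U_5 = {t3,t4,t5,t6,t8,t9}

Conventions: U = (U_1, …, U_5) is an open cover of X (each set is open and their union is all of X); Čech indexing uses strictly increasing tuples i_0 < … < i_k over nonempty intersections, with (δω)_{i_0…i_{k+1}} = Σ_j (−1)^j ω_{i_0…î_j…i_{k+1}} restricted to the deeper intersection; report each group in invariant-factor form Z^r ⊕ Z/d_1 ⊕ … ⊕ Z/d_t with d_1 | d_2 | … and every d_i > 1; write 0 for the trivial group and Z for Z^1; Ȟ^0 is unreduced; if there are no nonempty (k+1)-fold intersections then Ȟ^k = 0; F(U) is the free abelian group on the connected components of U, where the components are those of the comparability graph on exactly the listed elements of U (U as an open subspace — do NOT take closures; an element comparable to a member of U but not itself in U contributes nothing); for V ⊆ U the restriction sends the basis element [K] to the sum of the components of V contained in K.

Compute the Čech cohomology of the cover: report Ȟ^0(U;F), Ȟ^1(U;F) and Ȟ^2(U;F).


Ȟ^0 ≅ Z, Ȟ^1 ≅ Z, Ȟ^2 ≅ 0

cover nerve:
  U12={t1,t3,t4,t5,t6,t8,t9} U13={t6,t8,t9} U14={t4,t6,t8,t9} U15={t3,t4,t5,t6,t8,t9} U23={t6,t7,t8,t9} U24={t4,t6,t7,t8,t9} U25={t3,t4,t5,t6,t8,t9} U34={t6,t7,t8,t9} U35={t6,t8,t9} U45={t4,t6,t8,t9}
  U123={t6,t8,t9} U124={t4,t6,t8,t9} U125={t3,t4,t5,t6,t8,t9} U134={t6,t8,t9} U135={t6,t8,t9} U145={t4,t6,t8,t9} U234={t6,t7,t8,t9} U235={t6,t8,t9} U245={t4,t6,t8,t9} U345={t6,t8,t9}
  U1234={t6,t8,t9} U1235={t6,t8,t9} U1245={t4,t6,t8,t9} U1345={t6,t8,t9} U2345={t6,t8,t9}
  U12345={t6,t8,t9}
components per intersection:
  U1: {t1,t3,t4,t5,t6,t8,t9}
  U2: {t1,t3,t4,t5,t6,t7,t8,t9}
  U3: {t2,t6,t7,t8} {t9}
  U4: {t4,t6,t9} {t7,t8}
  U5: {t3,t4,t6,t9} {t5,t8}
  U12: {t1,t3,t4,t5,t6,t8,t9}
  U13: {t6} {t8} {t9}
  U14: {t4,t6,t9} {t8}
  U15: {t3,t4,t6,t9} {t5,t8}
  U23: {t6} {t7,t8} {t9}
  U24: {t4,t6,t9} {t7,t8}
  U25: {t3,t4,t6,t9} {t5,t8}
  U34: {t6} {t7,t8} {t9}
  U35: {t6} {t8} {t9}
  U45: {t4,t6,t9} {t8}
  U123: {t6} {t8} {t9}
  U124: {t4,t6,t9} {t8}
  U125: {t3,t4,t6,t9} {t5,t8}
  U134: {t6} {t8} {t9}
  U135: {t6} {t8} {t9}
  U145: {t4,t6,t9} {t8}
  U234: {t6} {t7,t8} {t9}
  U235: {t6} {t8} {t9}
  U245: {t4,t6,t9} {t8}
  U345: {t6} {t8} {t9}
  U1234: {t6} {t8} {t9}
  U1235: {t6} {t8} {t9}
  U1245: {t4,t6,t9} {t8}
  U1345: {t6} {t8} {t9}
  U2345: {t6} {t8} {t9}
  U12345: {t6} {t8} {t9}
C dims 8,23,26,14; δ0: rk 7, SNF 1^7; δ1: rk 15, SNF 1^15; δ2: rk 11, SNF 1^11
Ȟ^0: (8−7)−0=1 ⇒ Z
Ȟ^1: (23−15)−7=1 ⇒ Z
Ȟ^2: (26−11)−15=0 ⇒ 0
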